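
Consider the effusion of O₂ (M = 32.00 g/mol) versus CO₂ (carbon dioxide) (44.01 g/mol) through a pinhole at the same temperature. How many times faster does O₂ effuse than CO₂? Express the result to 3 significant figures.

Graham's law gives rate_O₂/rate_CO₂ = √(M_CO₂/M_O₂) = √(44.01/32.00) = √1.375 = 1.17.

1.17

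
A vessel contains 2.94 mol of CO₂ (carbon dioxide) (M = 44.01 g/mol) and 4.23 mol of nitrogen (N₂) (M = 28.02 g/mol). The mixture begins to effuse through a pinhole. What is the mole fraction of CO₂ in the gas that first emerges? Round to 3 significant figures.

0.357

Each component's effusion rate ∝ (its partial pressure)·(1/√M) ∝ n_i/√M_i.
x_CO₂(eff) = (n_CO₂/√M_CO₂) / (n_CO₂/√M_CO₂ + n_N₂/√M_N₂)
= (2.94/√44.01) / (2.94/√44.01 + 4.23/√28.02) = 0.4432/(0.4432 + 0.7991) = 0.357.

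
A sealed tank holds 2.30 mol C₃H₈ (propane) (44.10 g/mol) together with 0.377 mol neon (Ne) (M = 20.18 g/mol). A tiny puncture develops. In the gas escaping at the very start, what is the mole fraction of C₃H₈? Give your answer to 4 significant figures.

The effusion rate of species i is ∝ p_i/√M_i ∝ n_i/√M_i.
Mole fraction of C₃H₈ in the effusate = (n_C₃H₈/√M_C₃H₈) / (n_C₃H₈/√M_C₃H₈ + n_Ne/√M_Ne)
= (2.30/√44.10) / (2.30/√44.10 + 0.377/√20.18) = 0.3463/(0.3463 + 0.08392) = 0.8050.

0.8050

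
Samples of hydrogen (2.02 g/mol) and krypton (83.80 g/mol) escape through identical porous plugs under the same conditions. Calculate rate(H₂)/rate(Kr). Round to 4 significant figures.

6.441

Graham's law gives rate_H₂/rate_Kr = √(M_Kr/M_H₂) = √(83.80/2.02) = √41.49 = 6.441.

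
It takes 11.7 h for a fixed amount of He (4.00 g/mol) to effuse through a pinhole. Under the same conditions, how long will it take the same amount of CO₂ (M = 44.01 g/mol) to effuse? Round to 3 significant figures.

Using Graham's law: t_CO₂/t_He = √(M_CO₂/M_He) = √(44.01/4.00) = √11.00 = 3.317.
So the time for CO₂ is 11.7 × 3.317 = 38.8 h.

38.8 h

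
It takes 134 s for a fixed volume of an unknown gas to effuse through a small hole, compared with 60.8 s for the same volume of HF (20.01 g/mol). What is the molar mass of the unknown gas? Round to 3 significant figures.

Using Graham's law: t_X/t_HF = √(M_X/M_HF).
134/60.8 = 2.204 = √(M_X/20.01)
M_X = 20.01 × 2.204² = 20.01 × 4.857 = 97.2 g/mol

97.2 g/mol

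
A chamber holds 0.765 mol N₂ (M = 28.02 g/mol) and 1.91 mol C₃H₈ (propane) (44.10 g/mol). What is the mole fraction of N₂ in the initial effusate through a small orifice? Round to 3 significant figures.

Effusion rate of each component ∝ n_i/√M_i (partial pressure × 1/√M).
Mole fraction of N₂ in the effusate = (n_N₂/√M_N₂) / (n_N₂/√M_N₂ + n_C₃H₈/√M_C₃H₈)
= (0.765/√28.02) / (0.765/√28.02 + 1.91/√44.10) = 0.1445/(0.1445 + 0.2876) = 0.334.

0.334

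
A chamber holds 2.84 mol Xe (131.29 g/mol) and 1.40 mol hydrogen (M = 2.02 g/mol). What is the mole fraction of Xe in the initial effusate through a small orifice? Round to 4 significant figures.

0.2010

Each component's effusion rate ∝ (its partial pressure)·(1/√M) ∝ n_i/√M_i.
Mole fraction of Xe in the effusate = (n_Xe/√M_Xe) / (n_Xe/√M_Xe + n_H₂/√M_H₂)
= (2.84/√131.29) / (2.84/√131.29 + 1.40/√2.02) = 0.2479/(0.2479 + 0.9850) = 0.2010.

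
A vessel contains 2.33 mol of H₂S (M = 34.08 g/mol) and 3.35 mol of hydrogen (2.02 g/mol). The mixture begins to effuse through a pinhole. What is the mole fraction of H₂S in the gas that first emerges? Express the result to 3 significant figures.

0.145

The effusion rate of species i is ∝ p_i/√M_i ∝ n_i/√M_i.
Mole fraction of H₂S in the effusate = (n_H₂S/√M_H₂S) / (n_H₂S/√M_H₂S + n_H₂/√M_H₂)
= (2.33/√34.08) / (2.33/√34.08 + 3.35/√2.02) = 0.3991/(0.3991 + 2.357) = 0.145.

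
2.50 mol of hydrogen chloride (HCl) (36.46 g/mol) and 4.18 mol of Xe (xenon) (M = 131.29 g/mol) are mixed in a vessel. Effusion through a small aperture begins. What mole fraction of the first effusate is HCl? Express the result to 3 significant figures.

Effusion rate of each component ∝ n_i/√M_i (partial pressure × 1/√M).
Mole fraction of HCl in the effusate = (n_HCl/√M_HCl) / (n_HCl/√M_HCl + n_Xe/√M_Xe)
= (2.50/√36.46) / (2.50/√36.46 + 4.18/√131.29) = 0.4140/(0.4140 + 0.3648) = 0.532.

0.532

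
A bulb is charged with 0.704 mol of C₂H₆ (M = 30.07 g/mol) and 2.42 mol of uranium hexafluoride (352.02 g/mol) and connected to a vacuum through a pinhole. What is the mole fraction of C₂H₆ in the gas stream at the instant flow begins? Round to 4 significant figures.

Effusion rate of each component ∝ n_i/√M_i (partial pressure × 1/√M).
x_C₂H₆(eff) = (n_C₂H₆/√M_C₂H₆) / (n_C₂H₆/√M_C₂H₆ + n_UF₆/√M_UF₆)
= (0.704/√30.07) / (0.704/√30.07 + 2.42/√352.02) = 0.1284/(0.1284 + 0.1290) = 0.4988.

0.4988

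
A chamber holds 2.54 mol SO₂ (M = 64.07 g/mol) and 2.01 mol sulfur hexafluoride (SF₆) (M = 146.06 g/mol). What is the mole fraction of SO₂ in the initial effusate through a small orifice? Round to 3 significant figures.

0.656

Rate_i ∝ x_i/√M_i (Graham's law weighted by mole fraction), so the effusate composition follows n_i/√M_i.
x_SO₂(eff) = (n_SO₂/√M_SO₂) / (n_SO₂/√M_SO₂ + n_SF₆/√M_SF₆)
= (2.54/√64.07) / (2.54/√64.07 + 2.01/√146.06) = 0.3173/(0.3173 + 0.1663) = 0.656.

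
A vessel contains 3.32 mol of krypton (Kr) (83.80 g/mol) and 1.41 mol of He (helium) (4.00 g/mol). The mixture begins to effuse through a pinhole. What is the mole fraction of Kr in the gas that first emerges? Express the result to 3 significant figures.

0.340

Rate_i ∝ x_i/√M_i (Graham's law weighted by mole fraction), so the effusate composition follows n_i/√M_i.
So x_Kr in the escaping gas = (n_Kr/√M_Kr) / Σ(n_i/√M_i)
= (3.32/√83.80) / (3.32/√83.80 + 1.41/√4.00) = 0.3627/(0.3627 + 0.7050) = 0.340.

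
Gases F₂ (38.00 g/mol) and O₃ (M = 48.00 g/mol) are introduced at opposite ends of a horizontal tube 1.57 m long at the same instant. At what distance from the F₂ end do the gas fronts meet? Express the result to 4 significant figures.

Graham's law gives d_F₂/d_O₃ = rate_F₂/rate_O₃ = √(M_O₃/M_F₂) = √(48.00/38.00) = 1.124.
With d_F₂ + d_O₃ = 1.57 m, d_O₃ = 1.57/(1 + 1.124) = 0.7392 m.
d_F₂ = 1.57 − 0.7392 = 0.8308 m.

0.8308 m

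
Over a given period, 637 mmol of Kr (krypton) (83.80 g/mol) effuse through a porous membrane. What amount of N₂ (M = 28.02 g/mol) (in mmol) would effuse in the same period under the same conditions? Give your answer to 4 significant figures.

1102 mmol

From Graham's law, rate_N₂/rate_Kr = √(M_Kr/M_N₂) = √(83.80/28.02) = √2.991 = 1.729.
So the amount for N₂ is 637 × 1.729 = 1102 mmol.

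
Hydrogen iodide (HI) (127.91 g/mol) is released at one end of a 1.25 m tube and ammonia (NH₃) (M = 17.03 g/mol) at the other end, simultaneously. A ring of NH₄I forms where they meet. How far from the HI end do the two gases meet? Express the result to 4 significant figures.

In equal time, each gas travels a distance ∝ its rate ∝ 1/√M, so d_HI/d_NH₃ = √(M_NH₃/M_HI) = √(17.03/127.91) = 0.3649.
With d_HI + d_NH₃ = 1.25 m, d_NH₃ = 1.25/(1 + 0.3649) = 0.9158 m.
d_HI = 1.25 − 0.9158 = 0.3342 m.

0.3342 m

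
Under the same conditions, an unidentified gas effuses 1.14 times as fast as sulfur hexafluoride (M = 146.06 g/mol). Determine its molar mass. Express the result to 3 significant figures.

Graham's law gives rate_X/rate_SF₆ = √(M_SF₆/M_X).
1.14 = √(146.06/M_X)
M_X = 146.06 / 1.14² = 146.06 / 1.300 = 112 g/mol

112 g/mol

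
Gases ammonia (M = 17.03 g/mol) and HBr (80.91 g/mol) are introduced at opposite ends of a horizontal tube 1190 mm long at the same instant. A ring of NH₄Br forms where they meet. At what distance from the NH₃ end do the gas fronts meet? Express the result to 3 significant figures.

816 mm

In equal time, each gas travels a distance ∝ its rate ∝ 1/√M, so d_NH₃/d_HBr = √(M_HBr/M_NH₃) = √(80.91/17.03) = 2.180.
With d_NH₃ + d_HBr = 1190 mm, d_HBr = 1190/(1 + 2.180) = 374.3 mm.
d_NH₃ = 1190 − 374.3 = 816 mm.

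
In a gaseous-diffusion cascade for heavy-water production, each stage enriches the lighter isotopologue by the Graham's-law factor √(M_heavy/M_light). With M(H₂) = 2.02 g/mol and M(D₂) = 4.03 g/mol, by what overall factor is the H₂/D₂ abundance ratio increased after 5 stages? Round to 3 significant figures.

Each stage multiplies the ratio by α = √(4.03/2.02), so after 5 stages the overall factor is α^5 = (4.03/2.02)^(5/2).
= 1.99505^(5/2) = 5.62.

5.62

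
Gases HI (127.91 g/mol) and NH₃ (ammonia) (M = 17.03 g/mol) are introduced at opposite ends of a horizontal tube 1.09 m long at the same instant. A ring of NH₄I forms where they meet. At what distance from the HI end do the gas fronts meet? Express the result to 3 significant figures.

0.291 m

Graham's law gives d_HI/d_NH₃ = rate_HI/rate_NH₃ = √(M_NH₃/M_HI) = √(17.03/127.91) = 0.3649.
With d_HI + d_NH₃ = 1.09 m, d_NH₃ = 1.09/(1 + 0.3649) = 0.7986 m.
d_HI = 1.09 − 0.7986 = 0.291 m.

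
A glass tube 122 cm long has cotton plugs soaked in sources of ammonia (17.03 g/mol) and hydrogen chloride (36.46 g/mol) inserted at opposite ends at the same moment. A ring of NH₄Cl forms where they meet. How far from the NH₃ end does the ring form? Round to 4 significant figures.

Graham's law gives d_NH₃/d_HCl = rate_NH₃/rate_HCl = √(M_HCl/M_NH₃) = √(36.46/17.03) = 1.463.
With d_NH₃ + d_HCl = 122 cm, d_HCl = 122/(1 + 1.463) = 49.53 cm.
d_NH₃ = 122 − 49.53 = 72.47 cm.

72.47 cm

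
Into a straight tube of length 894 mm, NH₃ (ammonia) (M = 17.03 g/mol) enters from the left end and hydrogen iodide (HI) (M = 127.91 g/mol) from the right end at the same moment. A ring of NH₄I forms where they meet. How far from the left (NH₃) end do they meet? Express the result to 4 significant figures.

Distances travelled in equal time are proportional to diffusion rates, so d_NH₃/d_HI = √(M_HI/M_NH₃) = √(127.91/17.03) = 2.741.
With d_NH₃ + d_HI = 894 mm, d_HI = 894/(1 + 2.741) = 239.0 mm.
d_NH₃ = 894 − 239.0 = 655.0 mm.

655.0 mm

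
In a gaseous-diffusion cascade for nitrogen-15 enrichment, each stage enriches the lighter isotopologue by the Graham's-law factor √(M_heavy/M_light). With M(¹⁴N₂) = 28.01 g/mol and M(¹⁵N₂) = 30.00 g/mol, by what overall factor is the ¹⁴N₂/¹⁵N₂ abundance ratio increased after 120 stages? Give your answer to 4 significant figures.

61.45

Each stage multiplies the ratio by α = √(30.00/28.01), so after 120 stages the overall factor is α^120 = (30.00/28.01)^(120/2).
= 1.07105^60 = 61.45.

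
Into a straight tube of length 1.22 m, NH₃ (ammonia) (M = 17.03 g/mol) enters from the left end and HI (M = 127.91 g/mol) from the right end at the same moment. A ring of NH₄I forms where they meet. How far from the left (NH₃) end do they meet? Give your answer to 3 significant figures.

0.894 m

Distances travelled in equal time are proportional to diffusion rates, so d_NH₃/d_HI = √(M_HI/M_NH₃) = √(127.91/17.03) = 2.741.
With d_NH₃ + d_HI = 1.22 m, d_HI = 1.22/(1 + 2.741) = 0.3262 m.
d_NH₃ = 1.22 − 0.3262 = 0.894 m.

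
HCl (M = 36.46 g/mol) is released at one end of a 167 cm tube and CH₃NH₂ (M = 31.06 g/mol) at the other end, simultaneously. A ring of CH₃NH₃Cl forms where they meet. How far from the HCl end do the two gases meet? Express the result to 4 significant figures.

Distances travelled in equal time are proportional to diffusion rates, so d_HCl/d_CH₃NH₂ = √(M_CH₃NH₂/M_HCl) = √(31.06/36.46) = 0.9230.
With d_HCl + d_CH₃NH₂ = 167 cm, d_CH₃NH₂ = 167/(1 + 0.9230) = 86.84 cm.
d_HCl = 167 − 86.84 = 80.16 cm.

80.16 cm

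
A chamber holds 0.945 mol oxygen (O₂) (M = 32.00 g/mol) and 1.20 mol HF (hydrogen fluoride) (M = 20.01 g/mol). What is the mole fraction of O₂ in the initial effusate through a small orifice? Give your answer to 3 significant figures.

Each component's effusion rate ∝ (its partial pressure)·(1/√M) ∝ n_i/√M_i.
x_O₂(eff) = (n_O₂/√M_O₂) / (n_O₂/√M_O₂ + n_HF/√M_HF)
= (0.945/√32.00) / (0.945/√32.00 + 1.20/√20.01) = 0.1671/(0.1671 + 0.2683) = 0.384.

0.384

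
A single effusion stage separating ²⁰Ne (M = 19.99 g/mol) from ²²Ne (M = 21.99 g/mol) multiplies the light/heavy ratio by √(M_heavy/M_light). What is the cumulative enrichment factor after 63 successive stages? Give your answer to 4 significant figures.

After 63 stages the ratio has grown by (√(21.99/19.99))^63 = (21.99/19.99)^(63/2).
= 1.10005^(63/2) = 20.16.

20.16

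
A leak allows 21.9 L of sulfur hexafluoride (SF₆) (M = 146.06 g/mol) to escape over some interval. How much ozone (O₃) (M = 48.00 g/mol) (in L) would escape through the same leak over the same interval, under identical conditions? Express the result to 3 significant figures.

Using Graham's law: rate_O₃/rate_SF₆ = √(M_SF₆/M_O₃) = √(146.06/48.00) = √3.043 = 1.744.
So the volume for O₃ is 21.9 × 1.744 = 38.2 L.

38.2 L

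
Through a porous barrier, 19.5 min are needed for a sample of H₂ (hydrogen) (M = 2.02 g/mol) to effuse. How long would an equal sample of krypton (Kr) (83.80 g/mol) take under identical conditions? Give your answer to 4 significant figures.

125.6 min

From Graham's law, t_Kr/t_H₂ = √(M_Kr/M_H₂) = √(83.80/2.02) = √41.49 = 6.441.
So the time for Kr is 19.5 × 6.441 = 125.6 min.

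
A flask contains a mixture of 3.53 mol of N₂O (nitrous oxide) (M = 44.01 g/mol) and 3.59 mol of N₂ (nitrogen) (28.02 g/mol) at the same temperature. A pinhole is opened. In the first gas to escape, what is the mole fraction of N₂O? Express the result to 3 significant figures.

0.440

Rate_i ∝ x_i/√M_i (Graham's law weighted by mole fraction), so the effusate composition follows n_i/√M_i.
Mole fraction of N₂O in the effusate = (n_N₂O/√M_N₂O) / (n_N₂O/√M_N₂O + n_N₂/√M_N₂)
= (3.53/√44.01) / (3.53/√44.01 + 3.59/√28.02) = 0.5321/(0.5321 + 0.6782) = 0.440.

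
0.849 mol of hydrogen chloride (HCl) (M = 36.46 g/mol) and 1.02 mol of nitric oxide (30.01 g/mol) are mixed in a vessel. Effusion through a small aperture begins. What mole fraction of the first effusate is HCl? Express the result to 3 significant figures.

Rate_i ∝ x_i/√M_i (Graham's law weighted by mole fraction), so the effusate composition follows n_i/√M_i.
Mole fraction of HCl in the effusate = (n_HCl/√M_HCl) / (n_HCl/√M_HCl + n_NO/√M_NO)
= (0.849/√36.46) / (0.849/√36.46 + 1.02/√30.01) = 0.1406/(0.1406 + 0.1862) = 0.430.

0.430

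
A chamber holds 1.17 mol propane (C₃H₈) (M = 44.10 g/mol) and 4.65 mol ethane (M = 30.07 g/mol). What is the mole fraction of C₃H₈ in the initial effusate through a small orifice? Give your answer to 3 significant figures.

0.172

Rate_i ∝ x_i/√M_i (Graham's law weighted by mole fraction), so the effusate composition follows n_i/√M_i.
x_C₃H₈(eff) = (n_C₃H₈/√M_C₃H₈) / (n_C₃H₈/√M_C₃H₈ + n_C₂H₆/√M_C₂H₆)
= (1.17/√44.10) / (1.17/√44.10 + 4.65/√30.07) = 0.1762/(0.1762 + 0.8480) = 0.172.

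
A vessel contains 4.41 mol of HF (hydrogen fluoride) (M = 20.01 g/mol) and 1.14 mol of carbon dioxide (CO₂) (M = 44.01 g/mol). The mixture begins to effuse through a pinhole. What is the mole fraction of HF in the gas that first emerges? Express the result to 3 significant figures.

Rate_i ∝ x_i/√M_i (Graham's law weighted by mole fraction), so the effusate composition follows n_i/√M_i.
So x_HF in the escaping gas = (n_HF/√M_HF) / Σ(n_i/√M_i)
= (4.41/√20.01) / (4.41/√20.01 + 1.14/√44.01) = 0.9859/(0.9859 + 0.1718) = 0.852.

0.852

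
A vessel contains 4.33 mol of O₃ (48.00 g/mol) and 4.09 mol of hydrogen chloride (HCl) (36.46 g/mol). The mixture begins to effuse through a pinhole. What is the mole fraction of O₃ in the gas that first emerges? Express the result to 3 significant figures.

Effusion rate of each component ∝ n_i/√M_i (partial pressure × 1/√M).
x_O₃(eff) = (n_O₃/√M_O₃) / (n_O₃/√M_O₃ + n_HCl/√M_HCl)
= (4.33/√48.00) / (4.33/√48.00 + 4.09/√36.46) = 0.6250/(0.6250 + 0.6774) = 0.480.

0.480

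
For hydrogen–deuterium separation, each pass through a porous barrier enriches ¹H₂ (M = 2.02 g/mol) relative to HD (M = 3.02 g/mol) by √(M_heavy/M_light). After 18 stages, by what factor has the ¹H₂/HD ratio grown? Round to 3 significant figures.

Overall factor = α^18 with α = √(3.02/2.02), i.e. (3.02/2.02)^(18/2).
= 1.49505^9 = 37.3.

37.3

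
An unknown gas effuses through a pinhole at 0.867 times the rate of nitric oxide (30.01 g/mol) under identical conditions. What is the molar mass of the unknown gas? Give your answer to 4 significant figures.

By Graham's law, rate_X/rate_NO = √(M_NO/M_X).
0.867 = √(30.01/M_X)
M_X = 30.01 / 0.867² = 30.01 / 0.7517 = 39.92 g/mol

39.92 g/mol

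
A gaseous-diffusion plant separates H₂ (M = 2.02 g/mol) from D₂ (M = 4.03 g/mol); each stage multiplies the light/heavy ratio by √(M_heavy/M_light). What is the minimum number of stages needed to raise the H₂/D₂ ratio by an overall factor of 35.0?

Single-stage factor α = √(4.03/2.02), so ln α = ½ ln(1.99505) = 0.3453.
Need α^N ≥ 35.0 ⇒ N ≥ ln(35.0) / ln α = 3.555 / 0.3453 = 10.30.
Rounding up, N = 11 stages.

11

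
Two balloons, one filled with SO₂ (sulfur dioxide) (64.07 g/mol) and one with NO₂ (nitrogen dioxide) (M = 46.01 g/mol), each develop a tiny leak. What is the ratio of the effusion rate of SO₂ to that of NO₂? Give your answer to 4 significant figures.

By Graham's law, rate_SO₂/rate_NO₂ = √(M_NO₂/M_SO₂) = √(46.01/64.07) = √0.7181 = 0.8474.

0.8474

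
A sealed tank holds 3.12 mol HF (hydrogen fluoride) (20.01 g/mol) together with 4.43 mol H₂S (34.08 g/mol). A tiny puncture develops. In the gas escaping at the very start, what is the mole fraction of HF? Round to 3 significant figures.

0.479

Each component's effusion rate ∝ (its partial pressure)·(1/√M) ∝ n_i/√M_i.
Mole fraction of HF in the effusate = (n_HF/√M_HF) / (n_HF/√M_HF + n_H₂S/√M_H₂S)
= (3.12/√20.01) / (3.12/√20.01 + 4.43/√34.08) = 0.6975/(0.6975 + 0.7588) = 0.479.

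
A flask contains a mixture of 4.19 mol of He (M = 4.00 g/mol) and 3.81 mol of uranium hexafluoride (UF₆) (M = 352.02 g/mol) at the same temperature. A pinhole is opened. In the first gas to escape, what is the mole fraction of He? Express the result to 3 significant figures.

0.912

The effusion rate of species i is ∝ p_i/√M_i ∝ n_i/√M_i.
So x_He in the escaping gas = (n_He/√M_He) / Σ(n_i/√M_i)
= (4.19/√4.00) / (4.19/√4.00 + 3.81/√352.02) = 2.095/(2.095 + 0.2031) = 0.912.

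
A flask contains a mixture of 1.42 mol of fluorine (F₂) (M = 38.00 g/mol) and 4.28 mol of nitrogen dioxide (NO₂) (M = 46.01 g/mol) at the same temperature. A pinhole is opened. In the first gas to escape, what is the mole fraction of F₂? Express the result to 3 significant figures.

0.267

Each component's effusion rate ∝ (its partial pressure)·(1/√M) ∝ n_i/√M_i.
Mole fraction of F₂ in the effusate = (n_F₂/√M_F₂) / (n_F₂/√M_F₂ + n_NO₂/√M_NO₂)
= (1.42/√38.00) / (1.42/√38.00 + 4.28/√46.01) = 0.2304/(0.2304 + 0.6310) = 0.267.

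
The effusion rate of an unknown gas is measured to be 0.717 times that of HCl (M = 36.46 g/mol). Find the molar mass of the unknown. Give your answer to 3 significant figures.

70.9 g/mol

From Graham's law, rate_X/rate_HCl = √(M_HCl/M_X).
0.717 = √(36.46/M_X)
M_X = 36.46 / 0.717² = 36.46 / 0.5141 = 70.9 g/mol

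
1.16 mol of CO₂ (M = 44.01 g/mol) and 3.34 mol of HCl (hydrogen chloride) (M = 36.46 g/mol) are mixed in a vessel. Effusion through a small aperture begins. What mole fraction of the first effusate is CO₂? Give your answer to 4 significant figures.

0.2402

Rate_i ∝ x_i/√M_i (Graham's law weighted by mole fraction), so the effusate composition follows n_i/√M_i.
Mole fraction of CO₂ in the effusate = (n_CO₂/√M_CO₂) / (n_CO₂/√M_CO₂ + n_HCl/√M_HCl)
= (1.16/√44.01) / (1.16/√44.01 + 3.34/√36.46) = 0.1749/(0.1749 + 0.5531) = 0.2402.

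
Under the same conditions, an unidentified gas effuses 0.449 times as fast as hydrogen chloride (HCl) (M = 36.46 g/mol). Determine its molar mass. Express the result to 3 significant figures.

181 g/mol

Since effusion rate ∝ 1/√M, rate_X/rate_HCl = √(M_HCl/M_X).
0.449 = √(36.46/M_X)
M_X = 36.46 / 0.449² = 36.46 / 0.2016 = 181 g/mol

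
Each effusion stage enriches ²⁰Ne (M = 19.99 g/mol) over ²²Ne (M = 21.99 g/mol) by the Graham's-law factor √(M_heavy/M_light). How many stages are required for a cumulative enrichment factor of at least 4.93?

With α = √(21.99/19.99) per stage, ln α = ½ ln(1.10005) = 0.04768.
Need α^N ≥ 4.93 ⇒ N ≥ ln(4.93) / ln α = 1.595 / 0.04768 = 33.46.
Minimum whole number of stages: N = 34.

34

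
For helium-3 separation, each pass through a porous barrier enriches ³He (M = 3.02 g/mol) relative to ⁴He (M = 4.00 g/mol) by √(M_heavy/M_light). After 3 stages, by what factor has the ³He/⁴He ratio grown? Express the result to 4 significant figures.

1.524

The single-stage factor is √(M_heavy/M_light), so 3 stages give [√(4.00/3.02)]^3 = (4.00/3.02)^(3/2).
= 1.32450^(3/2) = 1.524.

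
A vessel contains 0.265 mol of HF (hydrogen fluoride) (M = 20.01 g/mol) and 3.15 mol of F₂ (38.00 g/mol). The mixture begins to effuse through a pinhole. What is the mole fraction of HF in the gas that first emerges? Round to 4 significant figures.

The effusion rate of species i is ∝ p_i/√M_i ∝ n_i/√M_i.
So x_HF in the escaping gas = (n_HF/√M_HF) / Σ(n_i/√M_i)
= (0.265/√20.01) / (0.265/√20.01 + 3.15/√38.00) = 0.05924/(0.05924 + 0.5110) = 0.1039.

0.1039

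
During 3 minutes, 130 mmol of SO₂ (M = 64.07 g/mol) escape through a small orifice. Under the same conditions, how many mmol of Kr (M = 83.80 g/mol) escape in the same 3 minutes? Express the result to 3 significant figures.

Using Graham's law: rate_Kr/rate_SO₂ = √(M_SO₂/M_Kr) = √(64.07/83.80) = √0.7646 = 0.8744.
So the amount for Kr is 130 × 0.8744 = 114 mmol.

114 mmol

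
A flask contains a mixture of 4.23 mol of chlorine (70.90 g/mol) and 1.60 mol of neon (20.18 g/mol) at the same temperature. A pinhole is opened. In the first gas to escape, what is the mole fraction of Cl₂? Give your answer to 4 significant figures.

Effusion rate of each component ∝ n_i/√M_i (partial pressure × 1/√M).
x_Cl₂(eff) = (n_Cl₂/√M_Cl₂) / (n_Cl₂/√M_Cl₂ + n_Ne/√M_Ne)
= (4.23/√70.90) / (4.23/√70.90 + 1.60/√20.18) = 0.5024/(0.5024 + 0.3562) = 0.5851.

0.5851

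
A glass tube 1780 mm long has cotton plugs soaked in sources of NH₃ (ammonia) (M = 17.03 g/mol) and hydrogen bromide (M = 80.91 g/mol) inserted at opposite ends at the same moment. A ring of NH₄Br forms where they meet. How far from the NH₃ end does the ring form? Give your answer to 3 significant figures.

1220 mm

In equal time, each gas travels a distance ∝ its rate ∝ 1/√M, so d_NH₃/d_HBr = √(M_HBr/M_NH₃) = √(80.91/17.03) = 2.180.
With d_NH₃ + d_HBr = 1780 mm, d_HBr = 1780/(1 + 2.180) = 559.8 mm.
d_NH₃ = 1780 − 559.8 = 1220 mm.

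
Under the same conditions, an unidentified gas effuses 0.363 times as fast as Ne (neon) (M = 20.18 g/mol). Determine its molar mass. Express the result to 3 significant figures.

153 g/mol

Since effusion rate ∝ 1/√M, rate_X/rate_Ne = √(M_Ne/M_X).
0.363 = √(20.18/M_X)
M_X = 20.18 / 0.363² = 20.18 / 0.1318 = 153 g/mol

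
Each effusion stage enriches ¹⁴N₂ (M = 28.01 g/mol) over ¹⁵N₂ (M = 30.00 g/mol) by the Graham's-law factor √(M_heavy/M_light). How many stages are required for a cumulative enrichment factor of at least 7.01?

Per stage α = (30.00/28.01)^(1/2) = 1.07105^0.5, giving ln α = 0.03432.
Need α^N ≥ 7.01 ⇒ N ≥ ln(7.01) / ln α = 1.947 / 0.03432 = 56.74.
So at least 57 stages are needed.

57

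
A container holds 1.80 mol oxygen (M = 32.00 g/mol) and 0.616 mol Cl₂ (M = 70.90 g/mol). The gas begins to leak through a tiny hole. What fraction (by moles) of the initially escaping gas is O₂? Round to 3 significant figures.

Each component's effusion rate ∝ (its partial pressure)·(1/√M) ∝ n_i/√M_i.
x_O₂(eff) = (n_O₂/√M_O₂) / (n_O₂/√M_O₂ + n_Cl₂/√M_Cl₂)
= (1.80/√32.00) / (1.80/√32.00 + 0.616/√70.90) = 0.3182/(0.3182 + 0.07316) = 0.813.

0.813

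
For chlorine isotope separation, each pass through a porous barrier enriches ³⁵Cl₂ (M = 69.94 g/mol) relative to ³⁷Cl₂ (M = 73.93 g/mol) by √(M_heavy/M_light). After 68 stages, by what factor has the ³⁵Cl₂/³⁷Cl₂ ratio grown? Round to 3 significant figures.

6.60

Overall factor = α^68 with α = √(73.93/69.94), i.e. (73.93/69.94)^(68/2).
= 1.05705^34 = 6.60.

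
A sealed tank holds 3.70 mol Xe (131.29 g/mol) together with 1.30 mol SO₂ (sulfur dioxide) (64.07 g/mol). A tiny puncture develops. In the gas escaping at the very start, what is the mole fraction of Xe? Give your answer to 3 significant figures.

0.665

Each component's effusion rate ∝ (its partial pressure)·(1/√M) ∝ n_i/√M_i.
Mole fraction of Xe in the effusate = (n_Xe/√M_Xe) / (n_Xe/√M_Xe + n_SO₂/√M_SO₂)
= (3.70/√131.29) / (3.70/√131.29 + 1.30/√64.07) = 0.3229/(0.3229 + 0.1624) = 0.665.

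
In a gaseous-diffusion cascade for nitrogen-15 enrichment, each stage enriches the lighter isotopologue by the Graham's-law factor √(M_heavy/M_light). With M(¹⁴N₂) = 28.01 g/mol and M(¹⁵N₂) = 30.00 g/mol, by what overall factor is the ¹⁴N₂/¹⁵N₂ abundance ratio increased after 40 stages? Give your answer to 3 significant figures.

3.95

After 40 stages the ratio has grown by (√(30.00/28.01))^40 = (30.00/28.01)^(40/2).
= 1.07105^20 = 3.95.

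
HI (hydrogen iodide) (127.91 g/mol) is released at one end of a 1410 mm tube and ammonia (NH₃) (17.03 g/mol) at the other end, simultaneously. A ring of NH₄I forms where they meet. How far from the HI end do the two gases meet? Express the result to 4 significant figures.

Graham's law gives d_HI/d_NH₃ = rate_HI/rate_NH₃ = √(M_NH₃/M_HI) = √(17.03/127.91) = 0.3649.
With d_HI + d_NH₃ = 1410 mm, d_NH₃ = 1410/(1 + 0.3649) = 1033 mm.
d_HI = 1410 − 1033 = 376.9 mm.

376.9 mm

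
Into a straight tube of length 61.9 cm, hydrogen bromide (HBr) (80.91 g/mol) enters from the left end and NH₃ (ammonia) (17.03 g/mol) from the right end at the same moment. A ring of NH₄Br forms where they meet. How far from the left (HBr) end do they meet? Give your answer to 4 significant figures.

19.47 cm

In equal time, each gas travels a distance ∝ its rate ∝ 1/√M, so d_HBr/d_NH₃ = √(M_NH₃/M_HBr) = √(17.03/80.91) = 0.4588.
With d_HBr + d_NH₃ = 61.9 cm, d_NH₃ = 61.9/(1 + 0.4588) = 42.43 cm.
d_HBr = 61.9 − 42.43 = 19.47 cm.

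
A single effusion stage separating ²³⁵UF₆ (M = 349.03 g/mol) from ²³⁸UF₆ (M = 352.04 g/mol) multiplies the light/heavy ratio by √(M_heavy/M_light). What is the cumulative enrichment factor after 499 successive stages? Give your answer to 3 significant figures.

The single-stage factor is √(M_heavy/M_light), so 499 stages give [√(352.04/349.03)]^499 = (352.04/349.03)^(499/2).
= 1.00862^(499/2) = 8.52.

8.52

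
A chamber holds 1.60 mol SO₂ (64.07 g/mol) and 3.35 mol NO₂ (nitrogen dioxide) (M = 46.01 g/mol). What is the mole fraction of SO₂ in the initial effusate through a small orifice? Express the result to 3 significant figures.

0.288

The effusion rate of species i is ∝ p_i/√M_i ∝ n_i/√M_i.
So x_SO₂ in the escaping gas = (n_SO₂/√M_SO₂) / Σ(n_i/√M_i)
= (1.60/√64.07) / (1.60/√64.07 + 3.35/√46.01) = 0.1999/(0.1999 + 0.4939) = 0.288.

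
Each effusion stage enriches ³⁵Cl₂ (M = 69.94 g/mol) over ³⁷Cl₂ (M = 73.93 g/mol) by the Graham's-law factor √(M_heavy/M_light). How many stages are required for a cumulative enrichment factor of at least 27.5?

Per stage α = (73.93/69.94)^(1/2) = 1.05705^0.5, giving ln α = 0.02774.
Need α^N ≥ 27.5 ⇒ N ≥ ln(27.5) / ln α = 3.314 / 0.02774 = 119.47.
Rounding up, N = 120 stages.

120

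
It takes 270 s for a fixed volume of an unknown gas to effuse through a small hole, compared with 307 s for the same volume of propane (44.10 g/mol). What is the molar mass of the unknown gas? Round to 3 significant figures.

Since effusion rate ∝ 1/√M, t_X/t_C₃H₈ = √(M_X/M_C₃H₈).
270/307 = 0.8795 = √(M_X/44.10)
M_X = 44.10 × 0.8795² = 44.10 × 0.7735 = 34.1 g/mol

34.1 g/mol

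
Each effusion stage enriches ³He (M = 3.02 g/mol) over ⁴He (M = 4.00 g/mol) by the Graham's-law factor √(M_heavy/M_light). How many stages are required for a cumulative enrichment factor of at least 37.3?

26

With α = √(4.00/3.02) per stage, ln α = ½ ln(1.32450) = 0.1405.
Need α^N ≥ 37.3 ⇒ N ≥ ln(37.3) / ln α = 3.619 / 0.1405 = 25.75.
Minimum whole number of stages: N = 26.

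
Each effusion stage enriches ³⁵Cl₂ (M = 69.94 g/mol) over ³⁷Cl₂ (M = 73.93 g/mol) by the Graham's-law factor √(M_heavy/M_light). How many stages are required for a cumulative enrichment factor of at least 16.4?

101

With α = √(73.93/69.94) per stage, ln α = ½ ln(1.05705) = 0.02774.
Need α^N ≥ 16.4 ⇒ N ≥ ln(16.4) / ln α = 2.797 / 0.02774 = 100.84.
Rounding up, N = 101 stages.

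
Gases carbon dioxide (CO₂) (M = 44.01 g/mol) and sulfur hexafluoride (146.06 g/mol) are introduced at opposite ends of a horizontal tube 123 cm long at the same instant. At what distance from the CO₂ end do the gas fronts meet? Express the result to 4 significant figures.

79.41 cm

The fronts meet when d_CO₂ + d_SF₆ = L with d_CO₂/d_SF₆ = √(M_SF₆/M_CO₂) (Graham's law). Here √(M_SF₆/M_CO₂) = √(146.06/44.01) = 1.822.
With d_CO₂ + d_SF₆ = 123 cm, d_SF₆ = 123/(1 + 1.822) = 43.59 cm.
d_CO₂ = 123 − 43.59 = 79.41 cm.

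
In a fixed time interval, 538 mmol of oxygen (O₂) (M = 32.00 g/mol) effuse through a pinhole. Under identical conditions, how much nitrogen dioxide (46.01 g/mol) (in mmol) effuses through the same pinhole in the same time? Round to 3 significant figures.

449 mmol

Since effusion rate ∝ 1/√M, rate_NO₂/rate_O₂ = √(M_O₂/M_NO₂) = √(32.00/46.01) = √0.6955 = 0.8340.
So the amount for NO₂ is 538 × 0.8340 = 449 mmol.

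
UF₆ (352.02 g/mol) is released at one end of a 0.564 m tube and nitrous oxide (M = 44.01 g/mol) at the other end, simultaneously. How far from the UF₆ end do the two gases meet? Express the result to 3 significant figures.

0.147 m

Distances travelled in equal time are proportional to diffusion rates, so d_UF₆/d_N₂O = √(M_N₂O/M_UF₆) = √(44.01/352.02) = 0.3536.
With d_UF₆ + d_N₂O = 0.564 m, d_N₂O = 0.564/(1 + 0.3536) = 0.4167 m.
d_UF₆ = 0.564 − 0.4167 = 0.147 m.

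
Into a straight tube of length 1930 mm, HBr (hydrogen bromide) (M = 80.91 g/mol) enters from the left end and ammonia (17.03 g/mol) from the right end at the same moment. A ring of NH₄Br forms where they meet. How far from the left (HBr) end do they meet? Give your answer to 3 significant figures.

607 mm

The fronts meet when d_HBr + d_NH₃ = L with d_HBr/d_NH₃ = √(M_NH₃/M_HBr) (Graham's law). Here √(M_NH₃/M_HBr) = √(17.03/80.91) = 0.4588.
With d_HBr + d_NH₃ = 1930 mm, d_NH₃ = 1930/(1 + 0.4588) = 1323 mm.
d_HBr = 1930 − 1323 = 607 mm.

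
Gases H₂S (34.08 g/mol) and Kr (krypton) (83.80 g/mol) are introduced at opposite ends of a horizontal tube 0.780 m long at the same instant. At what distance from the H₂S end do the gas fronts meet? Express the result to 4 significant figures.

Distances travelled in equal time are proportional to diffusion rates, so d_H₂S/d_Kr = √(M_Kr/M_H₂S) = √(83.80/34.08) = 1.568.
With d_H₂S + d_Kr = 0.780 m, d_Kr = 0.780/(1 + 1.568) = 0.3037 m.
d_H₂S = 0.780 − 0.3037 = 0.4763 m.

0.4763 m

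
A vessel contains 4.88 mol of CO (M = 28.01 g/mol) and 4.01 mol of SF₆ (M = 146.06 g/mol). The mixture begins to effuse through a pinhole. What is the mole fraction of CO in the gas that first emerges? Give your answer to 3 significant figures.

The effusion rate of species i is ∝ p_i/√M_i ∝ n_i/√M_i.
So x_CO in the escaping gas = (n_CO/√M_CO) / Σ(n_i/√M_i)
= (4.88/√28.01) / (4.88/√28.01 + 4.01/√146.06) = 0.9221/(0.9221 + 0.3318) = 0.735.

0.735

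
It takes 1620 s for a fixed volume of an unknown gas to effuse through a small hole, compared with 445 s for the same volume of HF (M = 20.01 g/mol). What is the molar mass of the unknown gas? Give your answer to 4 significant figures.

Using Graham's law: t_X/t_HF = √(M_X/M_HF).
1620/445 = 3.640 = √(M_X/20.01)
M_X = 20.01 × 3.640² = 20.01 × 13.25 = 265.2 g/mol

265.2 g/mol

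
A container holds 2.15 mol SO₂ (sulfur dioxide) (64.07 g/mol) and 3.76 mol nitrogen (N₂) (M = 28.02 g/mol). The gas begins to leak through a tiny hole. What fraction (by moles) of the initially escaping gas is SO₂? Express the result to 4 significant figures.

Each component's effusion rate ∝ (its partial pressure)·(1/√M) ∝ n_i/√M_i.
Mole fraction of SO₂ in the effusate = (n_SO₂/√M_SO₂) / (n_SO₂/√M_SO₂ + n_N₂/√M_N₂)
= (2.15/√64.07) / (2.15/√64.07 + 3.76/√28.02) = 0.2686/(0.2686 + 0.7103) = 0.2744.

0.2744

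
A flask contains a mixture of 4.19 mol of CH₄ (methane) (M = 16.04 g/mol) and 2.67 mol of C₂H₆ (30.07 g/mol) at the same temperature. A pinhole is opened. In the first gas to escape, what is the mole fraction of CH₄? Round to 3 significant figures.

0.682

Each component's effusion rate ∝ (its partial pressure)·(1/√M) ∝ n_i/√M_i.
Mole fraction of CH₄ in the effusate = (n_CH₄/√M_CH₄) / (n_CH₄/√M_CH₄ + n_C₂H₆/√M_C₂H₆)
= (4.19/√16.04) / (4.19/√16.04 + 2.67/√30.07) = 1.046/(1.046 + 0.4869) = 0.682.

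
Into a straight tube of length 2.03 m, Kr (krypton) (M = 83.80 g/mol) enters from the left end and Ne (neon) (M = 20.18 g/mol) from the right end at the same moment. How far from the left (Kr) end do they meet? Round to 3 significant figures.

0.668 m

The fronts meet when d_Kr + d_Ne = L with d_Kr/d_Ne = √(M_Ne/M_Kr) (Graham's law). Here √(M_Ne/M_Kr) = √(20.18/83.80) = 0.4907.
With d_Kr + d_Ne = 2.03 m, d_Ne = 2.03/(1 + 0.4907) = 1.362 m.
d_Kr = 2.03 − 1.362 = 0.668 m.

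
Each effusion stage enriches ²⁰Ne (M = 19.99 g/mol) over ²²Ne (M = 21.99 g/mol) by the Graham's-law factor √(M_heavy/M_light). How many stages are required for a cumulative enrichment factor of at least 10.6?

50

With α = √(21.99/19.99) per stage, ln α = ½ ln(1.10005) = 0.04768.
Need α^N ≥ 10.6 ⇒ N ≥ ln(10.6) / ln α = 2.361 / 0.04768 = 49.52.
Rounding up, N = 50 stages.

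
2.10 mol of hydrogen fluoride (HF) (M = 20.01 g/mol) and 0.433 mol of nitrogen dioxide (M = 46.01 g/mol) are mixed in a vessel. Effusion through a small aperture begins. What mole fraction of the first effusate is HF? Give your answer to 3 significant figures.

0.880

Effusion rate of each component ∝ n_i/√M_i (partial pressure × 1/√M).
x_HF(eff) = (n_HF/√M_HF) / (n_HF/√M_HF + n_NO₂/√M_NO₂)
= (2.10/√20.01) / (2.10/√20.01 + 0.433/√46.01) = 0.4695/(0.4695 + 0.06384) = 0.880.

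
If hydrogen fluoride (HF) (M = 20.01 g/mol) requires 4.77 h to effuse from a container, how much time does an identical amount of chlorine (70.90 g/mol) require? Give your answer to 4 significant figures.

By Graham's law, t_Cl₂/t_HF = √(M_Cl₂/M_HF) = √(70.90/20.01) = √3.543 = 1.882.
So the time for Cl₂ is 4.77 × 1.882 = 8.979 h.

8.979 h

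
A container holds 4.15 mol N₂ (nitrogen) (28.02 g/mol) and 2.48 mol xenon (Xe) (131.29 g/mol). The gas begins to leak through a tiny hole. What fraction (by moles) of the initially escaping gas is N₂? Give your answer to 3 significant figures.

Each component's effusion rate ∝ (its partial pressure)·(1/√M) ∝ n_i/√M_i.
So x_N₂ in the escaping gas = (n_N₂/√M_N₂) / Σ(n_i/√M_i)
= (4.15/√28.02) / (4.15/√28.02 + 2.48/√131.29) = 0.7840/(0.7840 + 0.2164) = 0.784.

0.784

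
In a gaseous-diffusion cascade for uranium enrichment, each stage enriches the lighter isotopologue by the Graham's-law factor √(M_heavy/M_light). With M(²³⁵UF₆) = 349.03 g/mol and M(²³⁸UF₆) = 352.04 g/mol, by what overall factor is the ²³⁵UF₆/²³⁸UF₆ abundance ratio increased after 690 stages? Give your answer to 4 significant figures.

19.35

After 690 stages the ratio has grown by (√(352.04/349.03))^690 = (352.04/349.03)^(690/2).
= 1.00862^345 = 19.35.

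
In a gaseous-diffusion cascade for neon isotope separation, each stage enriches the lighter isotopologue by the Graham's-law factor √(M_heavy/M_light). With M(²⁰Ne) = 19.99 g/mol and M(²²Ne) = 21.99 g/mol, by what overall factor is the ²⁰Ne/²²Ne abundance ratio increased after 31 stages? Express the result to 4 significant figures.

Each stage multiplies the ratio by α = √(21.99/19.99), so after 31 stages the overall factor is α^31 = (21.99/19.99)^(31/2).
= 1.10005^(31/2) = 4.384.

4.384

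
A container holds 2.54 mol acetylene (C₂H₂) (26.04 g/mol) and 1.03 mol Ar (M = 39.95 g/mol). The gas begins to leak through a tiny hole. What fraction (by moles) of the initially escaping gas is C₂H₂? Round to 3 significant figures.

0.753

The effusion rate of species i is ∝ p_i/√M_i ∝ n_i/√M_i.
x_C₂H₂(eff) = (n_C₂H₂/√M_C₂H₂) / (n_C₂H₂/√M_C₂H₂ + n_Ar/√M_Ar)
= (2.54/√26.04) / (2.54/√26.04 + 1.03/√39.95) = 0.4978/(0.4978 + 0.1630) = 0.753.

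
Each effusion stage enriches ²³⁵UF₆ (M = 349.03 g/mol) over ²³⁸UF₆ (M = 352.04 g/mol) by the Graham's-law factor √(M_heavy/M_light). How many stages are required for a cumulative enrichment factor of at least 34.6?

Per stage α = (352.04/349.03)^(1/2) = 1.00862^0.5, giving ln α = 0.004293.
Need α^N ≥ 34.6 ⇒ N ≥ ln(34.6) / ln α = 3.544 / 0.004293 = 825.41.
So at least 826 stages are needed.

826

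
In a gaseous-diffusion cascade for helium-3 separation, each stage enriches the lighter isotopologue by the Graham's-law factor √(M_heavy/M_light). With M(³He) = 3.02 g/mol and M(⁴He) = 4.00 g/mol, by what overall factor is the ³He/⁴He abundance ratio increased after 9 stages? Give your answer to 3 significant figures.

Each stage multiplies the ratio by α = √(4.00/3.02), so after 9 stages the overall factor is α^9 = (4.00/3.02)^(9/2).
= 1.32450^(9/2) = 3.54.

3.54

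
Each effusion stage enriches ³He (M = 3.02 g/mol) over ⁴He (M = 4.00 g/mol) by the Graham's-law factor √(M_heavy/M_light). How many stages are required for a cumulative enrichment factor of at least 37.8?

With α = √(4.00/3.02) per stage, ln α = ½ ln(1.32450) = 0.1405.
Need α^N ≥ 37.8 ⇒ N ≥ ln(37.8) / ln α = 3.632 / 0.1405 = 25.85.
Rounding up, N = 26 stages.

26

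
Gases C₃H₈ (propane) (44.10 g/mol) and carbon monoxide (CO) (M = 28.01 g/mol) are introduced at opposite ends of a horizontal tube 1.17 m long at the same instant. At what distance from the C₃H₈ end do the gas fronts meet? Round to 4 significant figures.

Distances travelled in equal time are proportional to diffusion rates, so d_C₃H₈/d_CO = √(M_CO/M_C₃H₈) = √(28.01/44.10) = 0.7970.
With d_C₃H₈ + d_CO = 1.17 m, d_CO = 1.17/(1 + 0.7970) = 0.6511 m.
d_C₃H₈ = 1.17 − 0.6511 = 0.5189 m.

0.5189 m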